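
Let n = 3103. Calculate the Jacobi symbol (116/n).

0

Pull out 2^2: since 3103 ≡ 7 (mod 8), (2/3103) = +1, so (2/3103)^2 = +1.
Reciprocity: 29 ≡ 1 and 3103 ≡ 3 (mod 4), so (29/3103) = +(3103/29).
Reduce top mod 29: now compute (0/29).
Top reduces to 0: gcd > 1, so the symbol is 0.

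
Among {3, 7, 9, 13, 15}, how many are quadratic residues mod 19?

(3/19) = -1 → non-residue.
(7/19) = +1 → QR.
(9/19) = +1 → QR.
(13/19) = -1 → non-residue.
(15/19) = -1 → non-residue.
Total quadratic residues among the 5: 2.

2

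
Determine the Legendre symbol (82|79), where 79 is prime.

-1

First reduce: 82 ≡ 3 (mod 79).
Reciprocity: 3 ≡ 3 and 79 ≡ 3 (mod 4), so (3/79) = −(79/3).
Reduce top mod 3: now compute (1/3).
Reached (1/3) = 1. Collecting the sign flips along the way, the symbol is -1.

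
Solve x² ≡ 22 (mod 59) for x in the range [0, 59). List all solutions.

9, 50

Since 59 ≡ 3 (mod 4), a square root of 22 is 22^((59+1)/4) = 22^15 mod 59.
Repeated squaring: 22^2≡12, 22^4≡26, 22^8≡27 (mod 59).
22^15 = 22^(8+4+2+1) ≡ 9 (mod 59).
Check: 9² = 81 ≡ 22 (mod 59). The two roots are 9 and 50.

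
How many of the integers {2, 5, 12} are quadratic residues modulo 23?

2

(2/23) = +1 → QR.
(5/23) = -1 → non-residue.
(12/23) = +1 → QR.
Total quadratic residues among the 3: 2.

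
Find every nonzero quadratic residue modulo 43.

Square k = 1,…,21 (k and 43−k give the same square):
1²=1, 2²=4, 3²=9, 4²=16, 5²=25, 6²=36, 7²≡6, 8²≡21, 9²≡38, 10²≡14, 11²≡35, 12²≡15, 13²≡40, 14²≡24, 15²≡10, 16²≡41, 17²≡31, 18²≡23, 19²≡17, 20²≡13, 21²≡11 (mod 43).
So the quadratic residues mod 43 are {1, 4, 6, 9, 10, 11, 13, 14, 15, 16, 17, 21, 23, 24, 25, 31, 35, 36, 38, 40, 41}.

1, 4, 6, 9, 10, 11, 13, 14, 15, 16, 17, 21, 23, 24, 25, 31, 35, 36, 38, 40, 41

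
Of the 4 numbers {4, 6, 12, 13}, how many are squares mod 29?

3

(4/29) = +1 → QR.
(6/29) = +1 → QR.
(12/29) = -1 → non-residue.
(13/29) = +1 → QR.
Total quadratic residues among the 4: 3.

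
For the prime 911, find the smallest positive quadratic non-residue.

(2/911) = +1, so 2 is a residue.
(3/911) = +1, so 3 is a residue.
(4/911) = +1, so 4 is a residue.
(5/911) = +1, so 5 is a residue.
(6/911) = +1, so 6 is a residue.
(7/911) = −1, so 7 is the smallest positive non-residue mod 911.

7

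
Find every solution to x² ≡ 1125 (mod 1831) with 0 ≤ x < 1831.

448, 1383

Since 1831 ≡ 3 (mod 4), a square root of 1125 is 1125^((1831+1)/4) = 1125^458 mod 1831.
Repeated squaring: 1125^2≡404, 1125^4≡257, 1125^8≡133, 1125^16≡1210, 1125^32≡1131, 1125^64≡1123, 1125^128≡1401, 1125^256≡1800 (mod 1831).
1125^458 = 1125^(256+128+64+8+2) ≡ 1383 (mod 1831).
Check: 1383² = 1912689 ≡ 1125 (mod 1831). The two roots are 448 and 1383.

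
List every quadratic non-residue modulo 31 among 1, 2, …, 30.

Square k = 1,…,15 (k and 31−k give the same square):
1²=1, 2²=4, 3²=9, 4²=16, 5²=25, 6²≡5, 7²≡18, 8²≡2, 9²≡19, 10²≡7, 11²≡28, 12²≡20, 13²≡14, 14²≡10, 15²≡8 (mod 31).
The residues are {1, 2, 4, 5, 7, 8, 9, 10, 14, 16, 18, 19, 20, 25, 28}; the non-residues are the remaining 15 nonzero classes.

3, 6, 11, 12, 13, 15, 17, 21, 22, 23, 24, 26, 27, 29, 30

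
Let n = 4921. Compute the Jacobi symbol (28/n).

0

Pull out 2^2: since 4921 ≡ 1 (mod 8), (2/4921) = +1, so (2/4921)^2 = +1.
Reciprocity: 7 ≡ 3 and 4921 ≡ 1 (mod 4), so (7/4921) = +(4921/7).
Reduce top mod 7: now compute (0/7).
Top reduces to 0: gcd > 1, so the symbol is 0.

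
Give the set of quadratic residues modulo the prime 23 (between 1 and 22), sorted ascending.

Square k = 1,…,11 (k and 23−k give the same square):
1²=1, 2²=4, 3²=9, 4²=16, 5²≡2, 6²≡13, 7²≡3, 8²≡18, 9²≡12, 10²≡8, 11²≡6 (mod 23).
So the quadratic residues mod 23 are {1, 2, 3, 4, 6, 8, 9, 12, 13, 16, 18}.

1, 2, 3, 4, 6, 8, 9, 12, 13, 16, 18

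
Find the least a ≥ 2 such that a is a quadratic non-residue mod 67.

(2/67) = −1, so 2 is the smallest positive non-residue mod 67.

2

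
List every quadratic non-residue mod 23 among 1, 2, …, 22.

Square k = 1,…,11 (k and 23−k give the same square):
1²=1, 2²=4, 3²=9, 4²=16, 5²≡2, 6²≡13, 7²≡3, 8²≡18, 9²≡12, 10²≡8, 11²≡6 (mod 23).
The residues are {1, 2, 3, 4, 6, 8, 9, 12, 13, 16, 18}; the non-residues are the remaining 11 nonzero classes.

5, 7, 10, 11, 14, 15, 17, 19, 20, 21, 22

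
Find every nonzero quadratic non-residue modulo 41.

3,6,7,11,12,13,14,15,17,19,22,24,26,27,28,29,30,34,35,38

Square k = 1,…,20 (k and 41−k give the same square):
1²=1, 2²=4, 3²=9, 4²=16, 5²=25, 6²=36, 7²≡8, 8²≡23, 9²≡40, 10²≡18, 11²≡39, 12²≡21, 13²≡5, 14²≡32, 15²≡20, 16²≡10, 17²≡2, 18²≡37, 19²≡33, 20²≡31 (mod 41).
The residues are {1, 2, 4, 5, 8, 9, 10, 16, 18, 20, 21, 23, 25, 31, 32, 33, 36, 37, 39, 40}; the non-residues are the remaining 20 nonzero classes.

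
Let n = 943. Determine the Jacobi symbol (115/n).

0

Reciprocity: 115 ≡ 3 and 943 ≡ 3 (mod 4), so (115/943) = −(943/115).
Reduce top mod 115: now compute (23/115).
Reciprocity: 23 ≡ 3 and 115 ≡ 3 (mod 4), so (23/115) = −(115/23).
Reduce top mod 23: now compute (0/23).
Top reduces to 0: gcd > 1, so the symbol is 0.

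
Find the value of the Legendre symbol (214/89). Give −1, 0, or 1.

1

Euler's criterion: (214/89) ≡ 36^44 (mod 89).
36^2 ≡ 50 (mod 89)
36^4 ≡ 8 (mod 89)
36^8 ≡ 64 (mod 89)
36^16 ≡ 2 (mod 89)
36^32 ≡ 4 (mod 89)
36^44 = 36^(32+8+4) ≡ 1 (mod 89).
Result is 1, so (214/89) = 1.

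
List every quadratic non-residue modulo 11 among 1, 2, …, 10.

2, 6, 7, 8, 10

Square k = 1,…,5 (k and 11−k give the same square):
1²=1, 2²=4, 3²=9, 4²≡5, 5²≡3 (mod 11).
The residues are {1, 3, 4, 5, 9}; the non-residues are the remaining 5 nonzero classes.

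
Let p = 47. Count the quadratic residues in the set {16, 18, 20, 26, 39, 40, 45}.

(16/47) = +1 → QR.
(18/47) = +1 → QR.
(20/47) = -1 → non-residue.
(26/47) = -1 → non-residue.
(39/47) = -1 → non-residue.
(40/47) = -1 → non-residue.
(45/47) = -1 → non-residue.
Total quadratic residues among the 7: 2.

2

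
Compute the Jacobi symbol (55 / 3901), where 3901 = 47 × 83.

-1

Reciprocity: 55 ≡ 3 and 3901 ≡ 1 (mod 4), so (55/3901) = +(3901/55).
Reduce top mod 55: now compute (51/55).
Reciprocity: 51 ≡ 3 and 55 ≡ 3 (mod 4), so (51/55) = −(55/51).
Reduce top mod 51: now compute (4/51).
Pull out 2^2: since 51 ≡ 3 (mod 8), (2/51) = -1, so (2/51)^2 = +1.
Reached (1/51) = 1. Collecting the sign flips along the way, the symbol is -1.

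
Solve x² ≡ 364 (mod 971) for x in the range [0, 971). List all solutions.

Since 971 ≡ 3 (mod 4), a square root of 364 is 364^((971+1)/4) = 364^243 mod 971.
Repeated squaring: 364^2≡440, 364^4≡371, 364^8≡730, 364^16≡792, 364^32≡969, 364^64≡4, 364^128≡16 (mod 971).
364^243 = 364^(128+64+32+16+2+1) ≡ 198 (mod 971).
Check: 198² = 39204 ≡ 364 (mod 971). The two roots are 198 and 773.

198, 773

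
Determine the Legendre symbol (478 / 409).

1

First reduce: 478 ≡ 69 (mod 409).
Reciprocity: 69 ≡ 1 and 409 ≡ 1 (mod 4), so (69/409) = +(409/69).
Reduce top mod 69: now compute (64/69).
Pull out 2^6: since 69 ≡ 5 (mod 8), (2/69) = -1, so (2/69)^6 = +1.
Reached (1/69) = 1. Collecting the sign flips along the way, the symbol is +1.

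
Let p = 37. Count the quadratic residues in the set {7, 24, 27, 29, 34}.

(7/37) = +1 → QR.
(24/37) = -1 → non-residue.
(27/37) = +1 → QR.
(29/37) = -1 → non-residue.
(34/37) = +1 → QR.
Total quadratic residues among the 5: 3.

3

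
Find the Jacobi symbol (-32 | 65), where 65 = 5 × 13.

First reduce: -32 ≡ 33 (mod 65).
Reciprocity: 33 ≡ 1 and 65 ≡ 1 (mod 4), so (33/65) = +(65/33).
Reduce top mod 33: now compute (32/33).
Pull out 2^5: since 33 ≡ 1 (mod 8), (2/33) = +1, so (2/33)^5 = +1.
Reached (1/33) = 1. Collecting the sign flips along the way, the symbol is +1.

1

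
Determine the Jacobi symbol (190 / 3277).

Pull out 2: since 3277 ≡ 5 (mod 8), (2/3277) = -1.
Reciprocity: 95 ≡ 3 and 3277 ≡ 1 (mod 4), so (95/3277) = +(3277/95).
Reduce top mod 95: now compute (47/95).
Reciprocity: 47 ≡ 3 and 95 ≡ 3 (mod 4), so (47/95) = −(95/47).
Reduce top mod 47: now compute (1/47).
Reached (1/47) = 1. Collecting the sign flips along the way, the symbol is +1.

1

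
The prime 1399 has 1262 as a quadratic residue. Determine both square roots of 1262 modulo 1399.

Since 1399 ≡ 3 (mod 4), a square root of 1262 is 1262^((1399+1)/4) = 1262^350 mod 1399.
Repeated squaring: 1262^2≡582, 1262^4≡166, 1262^8≡975, 1262^16≡704, 1262^32≡370, 1262^64≡1197, 1262^128≡233, 1262^256≡1127 (mod 1399).
1262^350 = 1262^(256+64+16+8+4+2) ≡ 1205 (mod 1399).
Check: 1205² = 1452025 ≡ 1262 (mod 1399). The two roots are 194 and 1205.

194, 1205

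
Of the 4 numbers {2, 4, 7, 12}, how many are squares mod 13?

2

(2/13) = -1 → non-residue.
(4/13) = +1 → QR.
(7/13) = -1 → non-residue.
(12/13) = +1 → QR.
Total quadratic residues among the 4: 2.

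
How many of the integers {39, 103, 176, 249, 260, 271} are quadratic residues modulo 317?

(39/317) = +1 → QR.
(103/317) = +1 → QR.
(176/317) = +1 → QR.
(249/317) = -1 → non-residue.
(260/317) = +1 → QR.
(271/317) = -1 → non-residue.
Total quadratic residues among the 6: 4.

4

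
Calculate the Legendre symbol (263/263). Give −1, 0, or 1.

0

First reduce: 263 ≡ 0 (mod 263).
Top reduces to 0: gcd > 1, so the symbol is 0.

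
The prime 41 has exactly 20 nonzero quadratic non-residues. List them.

3 6 7 11 12 13 14 15 17 19 22 24 26 27 28 29 30 34 35 38

Square k = 1,…,20 (k and 41−k give the same square):
1²=1, 2²=4, 3²=9, 4²=16, 5²=25, 6²=36, 7²≡8, 8²≡23, 9²≡40, 10²≡18, 11²≡39, 12²≡21, 13²≡5, 14²≡32, 15²≡20, 16²≡10, 17²≡2, 18²≡37, 19²≡33, 20²≡31 (mod 41).
The residues are {1, 2, 4, 5, 8, 9, 10, 16, 18, 20, 21, 23, 25, 31, 32, 33, 36, 37, 39, 40}; the non-residues are the remaining 20 nonzero classes.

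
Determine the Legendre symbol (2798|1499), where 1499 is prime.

First reduce: 2798 ≡ 1299 (mod 1499).
Reciprocity: 1299 ≡ 3 and 1499 ≡ 3 (mod 4), so (1299/1499) = −(1499/1299).
Reduce top mod 1299: now compute (200/1299).
Pull out 2^3: since 1299 ≡ 3 (mod 8), (2/1299) = -1, so (2/1299)^3 = -1.
Reciprocity: 25 ≡ 1 and 1299 ≡ 3 (mod 4), so (25/1299) = +(1299/25).
Reduce top mod 25: now compute (24/25).
Pull out 2^3: since 25 ≡ 1 (mod 8), (2/25) = +1, so (2/25)^3 = +1.
Reciprocity: 3 ≡ 3 and 25 ≡ 1 (mod 4), so (3/25) = +(25/3).
Reduce top mod 3: now compute (1/3).
Reached (1/3) = 1. Collecting the sign flips along the way, the symbol is +1.

1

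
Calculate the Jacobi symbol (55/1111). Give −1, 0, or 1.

0

Reciprocity: 55 ≡ 3 and 1111 ≡ 3 (mod 4), so (55/1111) = −(1111/55).
Reduce top mod 55: now compute (11/55).
Reciprocity: 11 ≡ 3 and 55 ≡ 3 (mod 4), so (11/55) = −(55/11).
Reduce top mod 11: now compute (0/11).
Top reduces to 0: gcd > 1, so the symbol is 0.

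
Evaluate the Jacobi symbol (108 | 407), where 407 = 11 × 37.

1

Pull out 2^2: since 407 ≡ 7 (mod 8), (2/407) = +1, so (2/407)^2 = +1.
Reciprocity: 27 ≡ 3 and 407 ≡ 3 (mod 4), so (27/407) = −(407/27).
Reduce top mod 27: now compute (2/27).
Pull out 2: since 27 ≡ 3 (mod 8), (2/27) = -1.
Reached (1/27) = 1. Collecting the sign flips along the way, the symbol is +1.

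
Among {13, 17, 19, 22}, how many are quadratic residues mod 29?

2

(13/29) = +1 → QR.
(17/29) = -1 → non-residue.
(19/29) = -1 → non-residue.
(22/29) = +1 → QR.
Total quadratic residues among the 4: 2.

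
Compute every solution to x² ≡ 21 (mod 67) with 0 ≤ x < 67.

Since 67 ≡ 3 (mod 4), a square root of 21 is 21^((67+1)/4) = 21^17 mod 67.
Repeated squaring: 21^2≡39, 21^4≡47, 21^8≡65, 21^16≡4 (mod 67).
21^17 = 21^(16+1) ≡ 17 (mod 67).
Check: 17² = 289 ≡ 21 (mod 67). The two roots are 17 and 50.

17, 50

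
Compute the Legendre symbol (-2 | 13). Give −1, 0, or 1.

First reduce: -2 ≡ 11 (mod 13).
Reciprocity: 11 ≡ 3 and 13 ≡ 1 (mod 4), so (11/13) = +(13/11).
Reduce top mod 11: now compute (2/11).
Pull out 2: since 11 ≡ 3 (mod 8), (2/11) = -1.
Reached (1/11) = 1. Collecting the sign flips along the way, the symbol is -1.

-1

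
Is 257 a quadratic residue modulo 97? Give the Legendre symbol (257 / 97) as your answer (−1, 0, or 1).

-1

First reduce: 257 ≡ 63 (mod 97).
Reciprocity: 63 ≡ 3 and 97 ≡ 1 (mod 4), so (63/97) = +(97/63).
Reduce top mod 63: now compute (34/63).
Pull out 2: since 63 ≡ 7 (mod 8), (2/63) = +1.
Reciprocity: 17 ≡ 1 and 63 ≡ 3 (mod 4), so (17/63) = +(63/17).
Reduce top mod 17: now compute (12/17).
Pull out 2^2: since 17 ≡ 1 (mod 8), (2/17) = +1, so (2/17)^2 = +1.
Reciprocity: 3 ≡ 3 and 17 ≡ 1 (mod 4), so (3/17) = +(17/3).
Reduce top mod 3: now compute (2/3).
Pull out 2: since 3 ≡ 3 (mod 8), (2/3) = -1.
Reached (1/3) = 1. Collecting the sign flips along the way, the symbol is -1.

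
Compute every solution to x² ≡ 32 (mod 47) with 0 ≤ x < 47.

Since 47 ≡ 3 (mod 4), a square root of 32 is 32^((47+1)/4) = 32^12 mod 47.
Repeated squaring: 32^2≡37, 32^4≡6, 32^8≡36 (mod 47).
32^12 = 32^(8+4) ≡ 28 (mod 47).
Check: 28² = 784 ≡ 32 (mod 47). The two roots are 19 and 28.

19, 28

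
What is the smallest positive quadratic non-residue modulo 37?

(2/37) = −1, so 2 is the smallest positive non-residue mod 37.

2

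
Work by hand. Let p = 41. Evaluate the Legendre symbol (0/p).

Top reduces to 0: gcd > 1, so the symbol is 0.

0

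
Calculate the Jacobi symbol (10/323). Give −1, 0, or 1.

1

Pull out 2: since 323 ≡ 3 (mod 8), (2/323) = -1.
Reciprocity: 5 ≡ 1 and 323 ≡ 3 (mod 4), so (5/323) = +(323/5).
Reduce top mod 5: now compute (3/5).
Reciprocity: 3 ≡ 3 and 5 ≡ 1 (mod 4), so (3/5) = +(5/3).
Reduce top mod 3: now compute (2/3).
Pull out 2: since 3 ≡ 3 (mod 8), (2/3) = -1.
Reached (1/3) = 1. Collecting the sign flips along the way, the symbol is +1.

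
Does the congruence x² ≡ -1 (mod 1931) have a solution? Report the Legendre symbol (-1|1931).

First reduce: -1 ≡ 1930 (mod 1931).
Pull out 2: since 1931 ≡ 3 (mod 8), (2/1931) = -1.
Reciprocity: 965 ≡ 1 and 1931 ≡ 3 (mod 4), so (965/1931) = +(1931/965).
Reduce top mod 965: now compute (1/965).
Reached (1/965) = 1. Collecting the sign flips along the way, the symbol is -1.

-1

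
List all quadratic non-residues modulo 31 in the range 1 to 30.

3,6,11,12,13,15,17,21,22,23,24,26,27,29,30

Square k = 1,…,15 (k and 31−k give the same square):
1²=1, 2²=4, 3²=9, 4²=16, 5²=25, 6²≡5, 7²≡18, 8²≡2, 9²≡19, 10²≡7, 11²≡28, 12²≡20, 13²≡14, 14²≡10, 15²≡8 (mod 31).
The residues are {1, 2, 4, 5, 7, 8, 9, 10, 14, 16, 18, 19, 20, 25, 28}; the non-residues are the remaining 15 nonzero classes.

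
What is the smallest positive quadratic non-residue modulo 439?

3

(2/439) = +1, so 2 is a residue.
(3/439) = −1, so 3 is the smallest positive non-residue mod 439.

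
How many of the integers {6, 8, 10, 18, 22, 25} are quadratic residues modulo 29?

3

(6/29) = +1 → QR.
(8/29) = -1 → non-residue.
(10/29) = -1 → non-residue.
(18/29) = -1 → non-residue.
(22/29) = +1 → QR.
(25/29) = +1 → QR.
Total quadratic residues among the 6: 3.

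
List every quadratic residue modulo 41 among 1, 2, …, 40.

1, 2, 4, 5, 8, 9, 10, 16, 18, 20, 21, 23, 25, 31, 32, 33, 36, 37, 39, 40

Square k = 1,…,20 (k and 41−k give the same square):
1²=1, 2²=4, 3²=9, 4²=16, 5²=25, 6²=36, 7²≡8, 8²≡23, 9²≡40, 10²≡18, 11²≡39, 12²≡21, 13²≡5, 14²≡32, 15²≡20, 16²≡10, 17²≡2, 18²≡37, 19²≡33, 20²≡31 (mod 41).
So the quadratic residues mod 41 are {1, 2, 4, 5, 8, 9, 10, 16, 18, 20, 21, 23, 25, 31, 32, 33, 36, 37, 39, 40}.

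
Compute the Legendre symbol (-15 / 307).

-1

Euler's criterion: (-15/307) ≡ 292^153 (mod 307).
292^2 ≡ 225 (mod 307)
292^4 ≡ 277 (mod 307)
292^8 ≡ 286 (mod 307)
292^16 ≡ 134 (mod 307)
292^32 ≡ 150 (mod 307)
292^64 ≡ 89 (mod 307)
292^128 ≡ 246 (mod 307)
292^153 = 292^(128+16+8+1) ≡ 306 (mod 307).
Result is 306 ≡ −1, so (-15/307) = −1.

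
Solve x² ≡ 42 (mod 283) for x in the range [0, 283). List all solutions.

Since 283 ≡ 3 (mod 4), a square root of 42 is 42^((283+1)/4) = 42^71 mod 283.
Repeated squaring: 42^2≡66, 42^4≡111, 42^8≡152, 42^16≡181, 42^32≡216, 42^64≡244 (mod 283).
42^71 = 42^(64+4+2+1) ≡ 61 (mod 283).
Check: 61² = 3721 ≡ 42 (mod 283). The two roots are 61 and 222.

61, 222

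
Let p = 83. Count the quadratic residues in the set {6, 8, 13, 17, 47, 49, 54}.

(6/83) = -1 → non-residue.
(8/83) = -1 → non-residue.
(13/83) = -1 → non-residue.
(17/83) = +1 → QR.
(47/83) = -1 → non-residue.
(49/83) = +1 → QR.
(54/83) = -1 → non-residue.
Total quadratic residues among the 7: 2.

2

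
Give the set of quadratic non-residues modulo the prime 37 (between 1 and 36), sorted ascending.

Square k = 1,…,18 (k and 37−k give the same square):
1²=1, 2²=4, 3²=9, 4²=16, 5²=25, 6²=36, 7²≡12, 8²≡27, 9²≡7, 10²≡26, 11²≡10, 12²≡33, 13²≡21, 14²≡11, 15²≡3, 16²≡34, 17²≡30, 18²≡28 (mod 37).
The residues are {1, 3, 4, 7, 9, 10, 11, 12, 16, 21, 25, 26, 27, 28, 30, 33, 34, 36}; the non-residues are the remaining 18 nonzero classes.

2, 5, 6, 8, 13, 14, 15, 17, 18, 19, 20, 22, 23, 24, 29, 31, 32, 35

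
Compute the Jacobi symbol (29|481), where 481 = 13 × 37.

Reciprocity: 29 ≡ 1 and 481 ≡ 1 (mod 4), so (29/481) = +(481/29).
Reduce top mod 29: now compute (17/29).
Reciprocity: 17 ≡ 1 and 29 ≡ 1 (mod 4), so (17/29) = +(29/17).
Reduce top mod 17: now compute (12/17).
Pull out 2^2: since 17 ≡ 1 (mod 8), (2/17) = +1, so (2/17)^2 = +1.
Reciprocity: 3 ≡ 3 and 17 ≡ 1 (mod 4), so (3/17) = +(17/3).
Reduce top mod 3: now compute (2/3).
Pull out 2: since 3 ≡ 3 (mod 8), (2/3) = -1.
Reached (1/3) = 1. Collecting the sign flips along the way, the symbol is -1.

-1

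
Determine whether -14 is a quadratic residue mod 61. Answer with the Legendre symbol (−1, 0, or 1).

1

First reduce: -14 ≡ 47 (mod 61).
Reciprocity: 47 ≡ 3 and 61 ≡ 1 (mod 4), so (47/61) = +(61/47).
Reduce top mod 47: now compute (14/47).
Pull out 2: since 47 ≡ 7 (mod 8), (2/47) = +1.
Reciprocity: 7 ≡ 3 and 47 ≡ 3 (mod 4), so (7/47) = −(47/7).
Reduce top mod 7: now compute (5/7).
Reciprocity: 5 ≡ 1 and 7 ≡ 3 (mod 4), so (5/7) = +(7/5).
Reduce top mod 5: now compute (2/5).
Pull out 2: since 5 ≡ 5 (mod 8), (2/5) = -1.
Reached (1/5) = 1. Collecting the sign flips along the way, the symbol is +1.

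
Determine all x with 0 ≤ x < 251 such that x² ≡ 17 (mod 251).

Since 251 ≡ 3 (mod 4), a square root of 17 is 17^((251+1)/4) = 17^63 mod 251.
Repeated squaring: 17^2≡38, 17^4≡189, 17^8≡79, 17^16≡217, 17^32≡152 (mod 251).
17^63 = 17^(32+16+8+4+2+1) ≡ 45 (mod 251).
Check: 45² = 2025 ≡ 17 (mod 251). The two roots are 45 and 206.

45, 206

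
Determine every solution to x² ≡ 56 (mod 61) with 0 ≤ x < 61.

19, 42

61 ≡ 1 (mod 4), so we find a root by search.
Trying successive values, 19² = 361 ≡ 56 (mod 61). The other root is 61 − 19 = 42.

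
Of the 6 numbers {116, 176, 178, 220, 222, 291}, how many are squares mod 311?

1

(116/311) = -1 → non-residue.
(176/311) = -1 → non-residue.
(178/311) = +1 → QR.
(220/311) = -1 → non-residue.
(222/311) = -1 → non-residue.
(291/311) = -1 → non-residue.
Total quadratic residues among the 6: 1.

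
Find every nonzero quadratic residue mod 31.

1, 2, 4, 5, 7, 8, 9, 10, 14, 16, 18, 19, 20, 25, 28

Square k = 1,…,15 (k and 31−k give the same square):
1²=1, 2²=4, 3²=9, 4²=16, 5²=25, 6²≡5, 7²≡18, 8²≡2, 9²≡19, 10²≡7, 11²≡28, 12²≡20, 13²≡14, 14²≡10, 15²≡8 (mod 31).
So the quadratic residues mod 31 are {1, 2, 4, 5, 7, 8, 9, 10, 14, 16, 18, 19, 20, 25, 28}.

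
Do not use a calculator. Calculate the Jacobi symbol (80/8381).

1

Pull out 2^4: since 8381 ≡ 5 (mod 8), (2/8381) = -1, so (2/8381)^4 = +1.
Reciprocity: 5 ≡ 1 and 8381 ≡ 1 (mod 4), so (5/8381) = +(8381/5).
Reduce top mod 5: now compute (1/5).
Reached (1/5) = 1. Collecting the sign flips along the way, the symbol is +1.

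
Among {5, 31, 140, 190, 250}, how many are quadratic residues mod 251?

4

(5/251) = +1 → QR.
(31/251) = +1 → QR.
(140/251) = +1 → QR.
(190/251) = +1 → QR.
(250/251) = -1 → non-residue.
Total quadratic residues among the 5: 4.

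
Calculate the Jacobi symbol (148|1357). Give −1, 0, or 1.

Pull out 2^2: since 1357 ≡ 5 (mod 8), (2/1357) = -1, so (2/1357)^2 = +1.
Reciprocity: 37 ≡ 1 and 1357 ≡ 1 (mod 4), so (37/1357) = +(1357/37).
Reduce top mod 37: now compute (25/37).
Reciprocity: 25 ≡ 1 and 37 ≡ 1 (mod 4), so (25/37) = +(37/25).
Reduce top mod 25: now compute (12/25).
Pull out 2^2: since 25 ≡ 1 (mod 8), (2/25) = +1, so (2/25)^2 = +1.
Reciprocity: 3 ≡ 3 and 25 ≡ 1 (mod 4), so (3/25) = +(25/3).
Reduce top mod 3: now compute (1/3).
Reached (1/3) = 1. Collecting the sign flips along the way, the symbol is +1.

1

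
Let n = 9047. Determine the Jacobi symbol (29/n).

Reciprocity: 29 ≡ 1 and 9047 ≡ 3 (mod 4), so (29/9047) = +(9047/29).
Reduce top mod 29: now compute (28/29).
Pull out 2^2: since 29 ≡ 5 (mod 8), (2/29) = -1, so (2/29)^2 = +1.
Reciprocity: 7 ≡ 3 and 29 ≡ 1 (mod 4), so (7/29) = +(29/7).
Reduce top mod 7: now compute (1/7).
Reached (1/7) = 1. Collecting the sign flips along the way, the symbol is +1.

1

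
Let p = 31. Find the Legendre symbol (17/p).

-1

Reciprocity: 17 ≡ 1 and 31 ≡ 3 (mod 4), so (17/31) = +(31/17).
Reduce top mod 17: now compute (14/17).
Pull out 2: since 17 ≡ 1 (mod 8), (2/17) = +1.
Reciprocity: 7 ≡ 3 and 17 ≡ 1 (mod 4), so (7/17) = +(17/7).
Reduce top mod 7: now compute (3/7).
Reciprocity: 3 ≡ 3 and 7 ≡ 3 (mod 4), so (3/7) = −(7/3).
Reduce top mod 3: now compute (1/3).
Reached (1/3) = 1. Collecting the sign flips along the way, the symbol is -1.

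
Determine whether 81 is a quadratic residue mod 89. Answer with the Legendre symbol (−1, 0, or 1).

Reciprocity: 81 ≡ 1 and 89 ≡ 1 (mod 4), so (81/89) = +(89/81).
Reduce top mod 81: now compute (8/81).
Pull out 2^3: since 81 ≡ 1 (mod 8), (2/81) = +1, so (2/81)^3 = +1.
Reached (1/81) = 1. Collecting the sign flips along the way, the symbol is +1.

1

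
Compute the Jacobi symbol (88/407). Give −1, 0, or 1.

0

Pull out 2^3: since 407 ≡ 7 (mod 8), (2/407) = +1, so (2/407)^3 = +1.
Reciprocity: 11 ≡ 3 and 407 ≡ 3 (mod 4), so (11/407) = −(407/11).
Reduce top mod 11: now compute (0/11).
Top reduces to 0: gcd > 1, so the symbol is 0.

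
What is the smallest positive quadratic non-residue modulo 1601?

(2/1601) = +1, so 2 is a residue.
(3/1601) = −1, so 3 is the smallest positive non-residue mod 1601.

3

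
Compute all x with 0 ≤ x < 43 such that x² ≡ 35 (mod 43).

Since 43 ≡ 3 (mod 4), a square root of 35 is 35^((43+1)/4) = 35^11 mod 43.
Repeated squaring: 35^2≡21, 35^4≡11, 35^8≡35 (mod 43).
35^11 = 35^(8+2+1) ≡ 11 (mod 43).
Check: 11² = 121 ≡ 35 (mod 43). The two roots are 11 and 32.

11, 32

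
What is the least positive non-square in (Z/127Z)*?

(2/127) = +1, so 2 is a residue.
(3/127) = −1, so 3 is the smallest positive non-residue mod 127.

3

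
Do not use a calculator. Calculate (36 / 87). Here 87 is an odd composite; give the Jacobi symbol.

Pull out 2^2: since 87 ≡ 7 (mod 8), (2/87) = +1, so (2/87)^2 = +1.
Reciprocity: 9 ≡ 1 and 87 ≡ 3 (mod 4), so (9/87) = +(87/9).
Reduce top mod 9: now compute (6/9).
Pull out 2: since 9 ≡ 1 (mod 8), (2/9) = +1.
Reciprocity: 3 ≡ 3 and 9 ≡ 1 (mod 4), so (3/9) = +(9/3).
Reduce top mod 3: now compute (0/3).
Top reduces to 0: gcd > 1, so the symbol is 0.

0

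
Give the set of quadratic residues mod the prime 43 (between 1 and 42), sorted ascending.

Square k = 1,…,21 (k and 43−k give the same square):
1²=1, 2²=4, 3²=9, 4²=16, 5²=25, 6²=36, 7²≡6, 8²≡21, 9²≡38, 10²≡14, 11²≡35, 12²≡15, 13²≡40, 14²≡24, 15²≡10, 16²≡41, 17²≡31, 18²≡23, 19²≡17, 20²≡13, 21²≡11 (mod 43).
So the quadratic residues mod 43 are {1, 4, 6, 9, 10, 11, 13, 14, 15, 16, 17, 21, 23, 24, 25, 31, 35, 36, 38, 40, 41}.

1,4,6,9,10,11,13,14,15,16,17,21,23,24,25,31,35,36,38,40,41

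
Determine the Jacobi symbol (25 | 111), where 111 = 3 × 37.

1

Reciprocity: 25 ≡ 1 and 111 ≡ 3 (mod 4), so (25/111) = +(111/25).
Reduce top mod 25: now compute (11/25).
Reciprocity: 11 ≡ 3 and 25 ≡ 1 (mod 4), so (11/25) = +(25/11).
Reduce top mod 11: now compute (3/11).
Reciprocity: 3 ≡ 3 and 11 ≡ 3 (mod 4), so (3/11) = −(11/3).
Reduce top mod 3: now compute (2/3).
Pull out 2: since 3 ≡ 3 (mod 8), (2/3) = -1.
Reached (1/3) = 1. Collecting the sign flips along the way, the symbol is +1.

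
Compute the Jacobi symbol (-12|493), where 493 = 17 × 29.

1

First reduce: -12 ≡ 481 (mod 493).
Reciprocity: 481 ≡ 1 and 493 ≡ 1 (mod 4), so (481/493) = +(493/481).
Reduce top mod 481: now compute (12/481).
Pull out 2^2: since 481 ≡ 1 (mod 8), (2/481) = +1, so (2/481)^2 = +1.
Reciprocity: 3 ≡ 3 and 481 ≡ 1 (mod 4), so (3/481) = +(481/3).
Reduce top mod 3: now compute (1/3).
Reached (1/3) = 1. Collecting the sign flips along the way, the symbol is +1.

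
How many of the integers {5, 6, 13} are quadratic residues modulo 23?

2

(5/23) = -1 → non-residue.
(6/23) = +1 → QR.
(13/23) = +1 → QR.
Total quadratic residues among the 3: 2.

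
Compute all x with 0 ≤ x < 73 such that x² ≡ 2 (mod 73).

32, 41

73 ≡ 1 (mod 4), so we find a root by search.
Trying successive values, 32² = 1024 ≡ 2 (mod 73). The other root is 73 − 32 = 41.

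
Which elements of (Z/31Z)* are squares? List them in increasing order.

Square k = 1,…,15 (k and 31−k give the same square):
1²=1, 2²=4, 3²=9, 4²=16, 5²=25, 6²≡5, 7²≡18, 8²≡2, 9²≡19, 10²≡7, 11²≡28, 12²≡20, 13²≡14, 14²≡10, 15²≡8 (mod 31).
So the quadratic residues mod 31 are {1, 2, 4, 5, 7, 8, 9, 10, 14, 16, 18, 19, 20, 25, 28}.

1 2 4 5 7 8 9 10 14 16 18 19 20 25 28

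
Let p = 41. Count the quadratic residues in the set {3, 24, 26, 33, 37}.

(3/41) = -1 → non-residue.
(24/41) = -1 → non-residue.
(26/41) = -1 → non-residue.
(33/41) = +1 → QR.
(37/41) = +1 → QR.
Total quadratic residues among the 5: 2.

2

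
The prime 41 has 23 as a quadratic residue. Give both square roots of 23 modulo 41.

8, 33

41 ≡ 1 (mod 4), so we find a root by search.
Trying successive values, 8² = 64 ≡ 23 (mod 41). The other root is 41 − 8 = 33.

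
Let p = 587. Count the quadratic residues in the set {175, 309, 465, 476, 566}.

(175/587) = +1 → QR.
(309/587) = -1 → non-residue.
(465/587) = -1 → non-residue.
(476/587) = +1 → QR.
(566/587) = -1 → non-residue.
Total quadratic residues among the 5: 2.

2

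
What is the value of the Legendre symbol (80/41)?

Euler's criterion: (80/41) ≡ 39^20 (mod 41).
39^2 ≡ 4 (mod 41)
39^4 ≡ 16 (mod 41)
39^8 ≡ 10 (mod 41)
39^16 ≡ 18 (mod 41)
39^20 = 39^(16+4) ≡ 1 (mod 41).
Result is 1, so (80/41) = 1.

1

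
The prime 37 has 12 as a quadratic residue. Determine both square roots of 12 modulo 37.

37 ≡ 1 (mod 4), so we find a root by search.
Trying successive values, 7² = 49 ≡ 12 (mod 37). The other root is 37 − 7 = 30.

7, 30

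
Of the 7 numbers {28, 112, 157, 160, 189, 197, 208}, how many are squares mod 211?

(28/211) = -1 → non-residue.
(112/211) = -1 → non-residue.
(157/211) = -1 → non-residue.
(160/211) = -1 → non-residue.
(189/211) = +1 → QR.
(197/211) = -1 → non-residue.
(208/211) = +1 → QR.
Total quadratic residues among the 7: 2.

2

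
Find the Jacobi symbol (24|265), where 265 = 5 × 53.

1

Pull out 2^3: since 265 ≡ 1 (mod 8), (2/265) = +1, so (2/265)^3 = +1.
Reciprocity: 3 ≡ 3 and 265 ≡ 1 (mod 4), so (3/265) = +(265/3).
Reduce top mod 3: now compute (1/3).
Reached (1/3) = 1. Collecting the sign flips along the way, the symbol is +1.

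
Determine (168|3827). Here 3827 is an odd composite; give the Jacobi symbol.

Pull out 2^3: since 3827 ≡ 3 (mod 8), (2/3827) = -1, so (2/3827)^3 = -1.
Reciprocity: 21 ≡ 1 and 3827 ≡ 3 (mod 4), so (21/3827) = +(3827/21).
Reduce top mod 21: now compute (5/21).
Reciprocity: 5 ≡ 1 and 21 ≡ 1 (mod 4), so (5/21) = +(21/5).
Reduce top mod 5: now compute (1/5).
Reached (1/5) = 1. Collecting the sign flips along the way, the symbol is -1.

-1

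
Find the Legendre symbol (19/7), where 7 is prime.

First reduce: 19 ≡ 5 (mod 7).
Reciprocity: 5 ≡ 1 and 7 ≡ 3 (mod 4), so (5/7) = +(7/5).
Reduce top mod 5: now compute (2/5).
Pull out 2: since 5 ≡ 5 (mod 8), (2/5) = -1.
Reached (1/5) = 1. Collecting the sign flips along the way, the symbol is -1.

-1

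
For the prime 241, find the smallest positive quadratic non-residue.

7

(2/241) = +1, so 2 is a residue.
(3/241) = +1, so 3 is a residue.
(4/241) = +1, so 4 is a residue.
(5/241) = +1, so 5 is a residue.
(6/241) = +1, so 6 is a residue.
(7/241) = −1, so 7 is the smallest positive non-residue mod 241.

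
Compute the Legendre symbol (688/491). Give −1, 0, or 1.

1

First reduce: 688 ≡ 197 (mod 491).
Reciprocity: 197 ≡ 1 and 491 ≡ 3 (mod 4), so (197/491) = +(491/197).
Reduce top mod 197: now compute (97/197).
Reciprocity: 97 ≡ 1 and 197 ≡ 1 (mod 4), so (97/197) = +(197/97).
Reduce top mod 97: now compute (3/97).
Reciprocity: 3 ≡ 3 and 97 ≡ 1 (mod 4), so (3/97) = +(97/3).
Reduce top mod 3: now compute (1/3).
Reached (1/3) = 1. Collecting the sign flips along the way, the symbol is +1.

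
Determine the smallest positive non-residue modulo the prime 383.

(2/383) = +1, so 2 is a residue.
(3/383) = +1, so 3 is a residue.
(4/383) = +1, so 4 is a residue.
(5/383) = −1, so 5 is the smallest positive non-residue mod 383.

5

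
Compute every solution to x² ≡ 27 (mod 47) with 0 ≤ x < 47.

11, 36

Since 47 ≡ 3 (mod 4), a square root of 27 is 27^((47+1)/4) = 27^12 mod 47.
Repeated squaring: 27^2≡24, 27^4≡12, 27^8≡3 (mod 47).
27^12 = 27^(8+4) ≡ 36 (mod 47).
Check: 36² = 1296 ≡ 27 (mod 47). The two roots are 11 and 36.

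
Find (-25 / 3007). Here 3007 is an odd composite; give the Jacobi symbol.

-1

First reduce: -25 ≡ 2982 (mod 3007).
Pull out 2: since 3007 ≡ 7 (mod 8), (2/3007) = +1.
Reciprocity: 1491 ≡ 3 and 3007 ≡ 3 (mod 4), so (1491/3007) = −(3007/1491).
Reduce top mod 1491: now compute (25/1491).
Reciprocity: 25 ≡ 1 and 1491 ≡ 3 (mod 4), so (25/1491) = +(1491/25).
Reduce top mod 25: now compute (16/25).
Pull out 2^4: since 25 ≡ 1 (mod 8), (2/25) = +1, so (2/25)^4 = +1.
Reached (1/25) = 1. Collecting the sign flips along the way, the symbol is -1.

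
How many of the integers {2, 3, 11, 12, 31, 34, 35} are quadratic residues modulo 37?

4

(2/37) = -1 → non-residue.
(3/37) = +1 → QR.
(11/37) = +1 → QR.
(12/37) = +1 → QR.
(31/37) = -1 → non-residue.
(34/37) = +1 → QR.
(35/37) = -1 → non-residue.
Total quadratic residues among the 7: 4.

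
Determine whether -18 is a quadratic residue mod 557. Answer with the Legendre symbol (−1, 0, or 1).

Euler's criterion: (-18/557) ≡ 539^278 (mod 557).
539^2 ≡ 324 (mod 557)
539^4 ≡ 260 (mod 557)
539^8 ≡ 203 (mod 557)
539^16 ≡ 548 (mod 557)
539^32 ≡ 81 (mod 557)
539^64 ≡ 434 (mod 557)
539^128 ≡ 90 (mod 557)
539^256 ≡ 302 (mod 557)
539^278 = 539^(256+16+4+2) ≡ 556 (mod 557).
Result is 556 ≡ −1, so (-18/557) = −1.

-1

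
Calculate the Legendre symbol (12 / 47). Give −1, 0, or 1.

1

Pull out 2^2: since 47 ≡ 7 (mod 8), (2/47) = +1, so (2/47)^2 = +1.
Reciprocity: 3 ≡ 3 and 47 ≡ 3 (mod 4), so (3/47) = −(47/3).
Reduce top mod 3: now compute (2/3).
Pull out 2: since 3 ≡ 3 (mod 8), (2/3) = -1.
Reached (1/3) = 1. Collecting the sign flips along the way, the symbol is +1.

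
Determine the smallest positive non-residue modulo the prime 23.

(2/23) = +1, so 2 is a residue.
(3/23) = +1, so 3 is a residue.
(4/23) = +1, so 4 is a residue.
(5/23) = −1, so 5 is the smallest positive non-residue mod 23.

5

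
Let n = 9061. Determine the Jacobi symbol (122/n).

Pull out 2: since 9061 ≡ 5 (mod 8), (2/9061) = -1.
Reciprocity: 61 ≡ 1 and 9061 ≡ 1 (mod 4), so (61/9061) = +(9061/61).
Reduce top mod 61: now compute (33/61).
Reciprocity: 33 ≡ 1 and 61 ≡ 1 (mod 4), so (33/61) = +(61/33).
Reduce top mod 33: now compute (28/33).
Pull out 2^2: since 33 ≡ 1 (mod 8), (2/33) = +1, so (2/33)^2 = +1.
Reciprocity: 7 ≡ 3 and 33 ≡ 1 (mod 4), so (7/33) = +(33/7).
Reduce top mod 7: now compute (5/7).
Reciprocity: 5 ≡ 1 and 7 ≡ 3 (mod 4), so (5/7) = +(7/5).
Reduce top mod 5: now compute (2/5).
Pull out 2: since 5 ≡ 5 (mod 8), (2/5) = -1.
Reached (1/5) = 1. Collecting the sign flips along the way, the symbol is +1.

1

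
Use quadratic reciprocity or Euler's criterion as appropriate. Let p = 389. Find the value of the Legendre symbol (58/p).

1

Euler's criterion: (58/389) ≡ 58^194 (mod 389).
58^2 ≡ 252 (mod 389)
58^4 ≡ 97 (mod 389)
58^8 ≡ 73 (mod 389)
58^16 ≡ 272 (mod 389)
58^32 ≡ 74 (mod 389)
58^64 ≡ 30 (mod 389)
58^128 ≡ 122 (mod 389)
58^194 = 58^(128+64+2) ≡ 1 (mod 389).
Result is 1, so (58/389) = 1.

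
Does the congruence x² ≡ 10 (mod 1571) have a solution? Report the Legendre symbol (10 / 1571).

Pull out 2: since 1571 ≡ 3 (mod 8), (2/1571) = -1.
Reciprocity: 5 ≡ 1 and 1571 ≡ 3 (mod 4), so (5/1571) = +(1571/5).
Reduce top mod 5: now compute (1/5).
Reached (1/5) = 1. Collecting the sign flips along the way, the symbol is -1.

-1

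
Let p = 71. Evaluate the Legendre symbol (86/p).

Euler's criterion: (86/71) ≡ 15^35 (mod 71).
15^2 ≡ 12 (mod 71)
15^4 ≡ 2 (mod 71)
15^8 ≡ 4 (mod 71)
15^16 ≡ 16 (mod 71)
15^32 ≡ 43 (mod 71)
15^35 = 15^(32+2+1) ≡ 1 (mod 71).
Result is 1, so (86/71) = 1.

1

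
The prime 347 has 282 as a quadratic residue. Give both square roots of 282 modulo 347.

87, 260

Since 347 ≡ 3 (mod 4), a square root of 282 is 282^((347+1)/4) = 282^87 mod 347.
Repeated squaring: 282^2≡61, 282^4≡251, 282^8≡194, 282^16≡160, 282^32≡269, 282^64≡185 (mod 347).
282^87 = 282^(64+16+4+2+1) ≡ 87 (mod 347).
Check: 87² = 7569 ≡ 282 (mod 347). The two roots are 87 and 260.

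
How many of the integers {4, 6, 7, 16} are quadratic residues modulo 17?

2

(4/17) = +1 → QR.
(6/17) = -1 → non-residue.
(7/17) = -1 → non-residue.
(16/17) = +1 → QR.
Total quadratic residues among the 4: 2.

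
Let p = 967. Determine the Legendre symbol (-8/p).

First reduce: -8 ≡ 959 (mod 967).
Reciprocity: 959 ≡ 3 and 967 ≡ 3 (mod 4), so (959/967) = −(967/959).
Reduce top mod 959: now compute (8/959).
Pull out 2^3: since 959 ≡ 7 (mod 8), (2/959) = +1, so (2/959)^3 = +1.
Reached (1/959) = 1. Collecting the sign flips along the way, the symbol is -1.

-1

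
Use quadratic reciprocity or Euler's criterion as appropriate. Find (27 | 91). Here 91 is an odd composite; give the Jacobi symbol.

-1

Reciprocity: 27 ≡ 3 and 91 ≡ 3 (mod 4), so (27/91) = −(91/27).
Reduce top mod 27: now compute (10/27).
Pull out 2: since 27 ≡ 3 (mod 8), (2/27) = -1.
Reciprocity: 5 ≡ 1 and 27 ≡ 3 (mod 4), so (5/27) = +(27/5).
Reduce top mod 5: now compute (2/5).
Pull out 2: since 5 ≡ 5 (mod 8), (2/5) = -1.
Reached (1/5) = 1. Collecting the sign flips along the way, the symbol is -1.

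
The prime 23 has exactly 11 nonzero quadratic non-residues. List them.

Square k = 1,…,11 (k and 23−k give the same square):
1²=1, 2²=4, 3²=9, 4²=16, 5²≡2, 6²≡13, 7²≡3, 8²≡18, 9²≡12, 10²≡8, 11²≡6 (mod 23).
The residues are {1, 2, 3, 4, 6, 8, 9, 12, 13, 16, 18}; the non-residues are the remaining 11 nonzero classes.

5 7 10 11 14 15 17 19 20 21 22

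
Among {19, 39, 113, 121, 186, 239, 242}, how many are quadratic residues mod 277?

5

(19/277) = +1 → QR.
(39/277) = +1 → QR.
(113/277) = +1 → QR.
(121/277) = +1 → QR.
(186/277) = +1 → QR.
(239/277) = -1 → non-residue.
(242/277) = -1 → non-residue.
Total quadratic residues among the 7: 5.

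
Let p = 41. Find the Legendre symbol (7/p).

Reciprocity: 7 ≡ 3 and 41 ≡ 1 (mod 4), so (7/41) = +(41/7).
Reduce top mod 7: now compute (6/7).
Pull out 2: since 7 ≡ 7 (mod 8), (2/7) = +1.
Reciprocity: 3 ≡ 3 and 7 ≡ 3 (mod 4), so (3/7) = −(7/3).
Reduce top mod 3: now compute (1/3).
Reached (1/3) = 1. Collecting the sign flips along the way, the symbol is -1.

-1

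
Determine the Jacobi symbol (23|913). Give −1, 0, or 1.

1

Reciprocity: 23 ≡ 3 and 913 ≡ 1 (mod 4), so (23/913) = +(913/23).
Reduce top mod 23: now compute (16/23).
Pull out 2^4: since 23 ≡ 7 (mod 8), (2/23) = +1, so (2/23)^4 = +1.
Reached (1/23) = 1. Collecting the sign flips along the way, the symbol is +1.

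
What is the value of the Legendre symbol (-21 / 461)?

1

First reduce: -21 ≡ 440 (mod 461).
Pull out 2^3: since 461 ≡ 5 (mod 8), (2/461) = -1, so (2/461)^3 = -1.
Reciprocity: 55 ≡ 3 and 461 ≡ 1 (mod 4), so (55/461) = +(461/55).
Reduce top mod 55: now compute (21/55).
Reciprocity: 21 ≡ 1 and 55 ≡ 3 (mod 4), so (21/55) = +(55/21).
Reduce top mod 21: now compute (13/21).
Reciprocity: 13 ≡ 1 and 21 ≡ 1 (mod 4), so (13/21) = +(21/13).
Reduce top mod 13: now compute (8/13).
Pull out 2^3: since 13 ≡ 5 (mod 8), (2/13) = -1, so (2/13)^3 = -1.
Reached (1/13) = 1. Collecting the sign flips along the way, the symbol is +1.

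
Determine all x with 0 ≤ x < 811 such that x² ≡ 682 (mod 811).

48, 763

Since 811 ≡ 3 (mod 4), a square root of 682 is 682^((811+1)/4) = 682^203 mod 811.
Repeated squaring: 682^2≡421, 682^4≡443, 682^8≡798, 682^16≡169, 682^32≡176, 682^64≡158, 682^128≡634 (mod 811).
682^203 = 682^(128+64+8+2+1) ≡ 763 (mod 811).
Check: 763² = 582169 ≡ 682 (mod 811). The two roots are 48 and 763.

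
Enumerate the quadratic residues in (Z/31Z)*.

1 2 4 5 7 8 9 10 14 16 18 19 20 25 28

Square k = 1,…,15 (k and 31−k give the same square):
1²=1, 2²=4, 3²=9, 4²=16, 5²=25, 6²≡5, 7²≡18, 8²≡2, 9²≡19, 10²≡7, 11²≡28, 12²≡20, 13²≡14, 14²≡10, 15²≡8 (mod 31).
So the quadratic residues mod 31 are {1, 2, 4, 5, 7, 8, 9, 10, 14, 16, 18, 19, 20, 25, 28}.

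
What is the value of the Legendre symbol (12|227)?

1

Pull out 2^2: since 227 ≡ 3 (mod 8), (2/227) = -1, so (2/227)^2 = +1.
Reciprocity: 3 ≡ 3 and 227 ≡ 3 (mod 4), so (3/227) = −(227/3).
Reduce top mod 3: now compute (2/3).
Pull out 2: since 3 ≡ 3 (mod 8), (2/3) = -1.
Reached (1/3) = 1. Collecting the sign flips along the way, the symbol is +1.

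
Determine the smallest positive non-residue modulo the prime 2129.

(2/2129) = +1, so 2 is a residue.
(3/2129) = −1, so 3 is the smallest positive non-residue mod 2129.

3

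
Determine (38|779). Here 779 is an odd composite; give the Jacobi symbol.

0

Pull out 2: since 779 ≡ 3 (mod 8), (2/779) = -1.
Reciprocity: 19 ≡ 3 and 779 ≡ 3 (mod 4), so (19/779) = −(779/19).
Reduce top mod 19: now compute (0/19).
Top reduces to 0: gcd > 1, so the symbol is 0.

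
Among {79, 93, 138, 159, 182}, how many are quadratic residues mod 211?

3

(79/211) = +1 → QR.
(93/211) = +1 → QR.
(138/211) = -1 → non-residue.
(159/211) = -1 → non-residue.
(182/211) = +1 → QR.
Total quadratic residues among the 5: 3.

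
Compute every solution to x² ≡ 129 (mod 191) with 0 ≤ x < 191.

Since 191 ≡ 3 (mod 4), a square root of 129 is 129^((191+1)/4) = 129^48 mod 191.
Repeated squaring: 129^2≡24, 129^4≡3, 129^8≡9, 129^16≡81, 129^32≡67 (mod 191).
129^48 = 129^(32+16) ≡ 79 (mod 191).
Check: 79² = 6241 ≡ 129 (mod 191). The two roots are 79 and 112.

79, 112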